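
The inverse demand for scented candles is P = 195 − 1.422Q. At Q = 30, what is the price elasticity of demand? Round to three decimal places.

-3.571

At Q = 30, P = 195 − 1.422(30) = 152.34.
dP/dQ = −1.422, so dQ/dP = 1/(−1.422) = -0.703.
ε = (dQ/dP)(P/Q) = (-0.703)(152.34/30).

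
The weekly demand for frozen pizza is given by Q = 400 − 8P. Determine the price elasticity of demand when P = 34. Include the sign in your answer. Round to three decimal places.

At P = 34, Q = 128.
dQ/dP = −8.
ε = (dQ/dP)(P/Q) = (-8)(34/128).

-2.125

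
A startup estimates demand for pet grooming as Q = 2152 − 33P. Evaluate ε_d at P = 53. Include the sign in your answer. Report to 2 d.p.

At P = 53, Q = 403.
dQ/dP = −33.
ε = (dQ/dP)(P/Q) = (-33)(53/403).

-4.34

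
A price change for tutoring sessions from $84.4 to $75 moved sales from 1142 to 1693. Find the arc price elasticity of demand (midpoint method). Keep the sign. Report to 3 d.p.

ΔQ = 1693 − 1142 = 551; ΔP = 75 − 84.4 = -9.4.
Midpoints: P̄ = 79.70, Q̄ = 1417.5.
ε = (ΔQ/ΔP)(P̄/Q̄) = (551/-9.4)(79.70/1417.5).

-3.296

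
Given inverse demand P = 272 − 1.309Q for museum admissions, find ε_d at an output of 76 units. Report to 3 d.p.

-1.734

At Q = 76, P = 272 − 1.309(76) = 172.52.
dP/dQ = −1.309, so dQ/dP = 1/(−1.309) = -0.764.
ε = (dQ/dP)(P/Q) = (-0.764)(172.52/76).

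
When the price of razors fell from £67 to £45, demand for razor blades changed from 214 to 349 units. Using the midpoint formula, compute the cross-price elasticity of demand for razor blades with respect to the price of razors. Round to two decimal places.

-1.22

ΔQ_x = 349 − 214 = 135; ΔP_y = 45 − 67 = -22.
Midpoints: P̄_y = 56.00, Q̄_x = 281.5.
ε_xy = (ΔQ_x/ΔP_y)(P̄_y/Q̄_x) = (135/-22)(56.00/281.5).
ε_xy < 0, so the goods are complements.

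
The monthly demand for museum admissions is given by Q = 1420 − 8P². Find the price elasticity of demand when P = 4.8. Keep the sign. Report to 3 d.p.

At P = 4.8, Q = 1235.680.
dQ/dP = −16P = -76.800.
ε = (dQ/dP)(P/Q) = (-76.800)(4.8/1235.680).

-0.298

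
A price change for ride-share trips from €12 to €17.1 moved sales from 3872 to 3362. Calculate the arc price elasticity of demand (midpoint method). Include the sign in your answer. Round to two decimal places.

ΔQ = 3362 − 3872 = -510; ΔP = 17.1 − 12 = 5.1.
Midpoints: P̄ = 14.55, Q̄ = 3617.0.
ε = (ΔQ/ΔP)(P̄/Q̄) = (-510/5.1)(14.55/3617.0).

-0.40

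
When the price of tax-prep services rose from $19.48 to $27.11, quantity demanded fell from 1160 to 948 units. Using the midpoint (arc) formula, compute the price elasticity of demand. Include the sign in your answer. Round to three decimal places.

-0.614

ΔQ = 948 − 1160 = -212; ΔP = 27.11 − 19.48 = 7.63.
Midpoints: P̄ = 23.30, Q̄ = 1054.0.
ε = (ΔQ/ΔP)(P̄/Q̄) = (-212/7.63)(23.30/1054.0).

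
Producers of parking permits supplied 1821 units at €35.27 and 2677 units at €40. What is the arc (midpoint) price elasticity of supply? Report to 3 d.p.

ΔQ = 2677 − 1821 = 856; ΔP = 40 − 35.27 = 4.73.
Midpoints: P̄ = 37.64, Q̄ = 2249.0.
ε_s = (ΔQ/ΔP)(P̄/Q̄) = (856/4.73)(37.64/2249.0).

3.028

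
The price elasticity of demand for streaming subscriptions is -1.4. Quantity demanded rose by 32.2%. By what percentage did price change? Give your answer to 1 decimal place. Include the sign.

%ΔP ≈ %ΔQ / ε = (32.2%)/(-1.4) = -23.00%.

-23.0%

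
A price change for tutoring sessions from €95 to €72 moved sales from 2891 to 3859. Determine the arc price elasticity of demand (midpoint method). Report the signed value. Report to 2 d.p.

-1.04

ΔQ = 3859 − 2891 = 968; ΔP = 72 − 95 = -23.
Midpoints: P̄ = 83.50, Q̄ = 3375.0.
ε = (ΔQ/ΔP)(P̄/Q̄) = (968/-23)(83.50/3375.0).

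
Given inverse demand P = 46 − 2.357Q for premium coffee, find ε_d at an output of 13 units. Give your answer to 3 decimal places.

At Q = 13, P = 46 − 2.357(13) = 15.36.
dP/dQ = −2.357, so dQ/dP = 1/(−2.357) = -0.424.
ε = (dQ/dP)(P/Q) = (-0.424)(15.36/13).

-0.501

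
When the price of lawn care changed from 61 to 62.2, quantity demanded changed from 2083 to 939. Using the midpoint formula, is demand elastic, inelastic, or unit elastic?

Arc ε ≈ -38.865.
|ε| = 38.87 > 1.

elastic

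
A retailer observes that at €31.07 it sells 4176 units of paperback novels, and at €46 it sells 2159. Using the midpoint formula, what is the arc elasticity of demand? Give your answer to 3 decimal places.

ΔQ = 2159 − 4176 = -2017; ΔP = 46 − 31.07 = 14.93.
Midpoints: P̄ = 38.53, Q̄ = 3167.5.
ε = (ΔQ/ΔP)(P̄/Q̄) = (-2017/14.93)(38.53/3167.5).

-1.644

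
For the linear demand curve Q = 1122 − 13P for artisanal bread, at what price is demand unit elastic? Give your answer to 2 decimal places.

43.15

For linear demand Q = a − bP, ε = −bP/(a − bP). |ε| = 1 when bP = a − bP, i.e. P = a/(2b).
P = 1122/(2·13) = 1122/26 = 43.1538.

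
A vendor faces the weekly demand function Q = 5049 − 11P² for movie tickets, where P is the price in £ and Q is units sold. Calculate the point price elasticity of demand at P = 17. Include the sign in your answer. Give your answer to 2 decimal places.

-3.40

At P = 17, Q = 1870.
dQ/dP = −22P = -374.
ε = (dQ/dP)(P/Q) = (-374)(17/1870).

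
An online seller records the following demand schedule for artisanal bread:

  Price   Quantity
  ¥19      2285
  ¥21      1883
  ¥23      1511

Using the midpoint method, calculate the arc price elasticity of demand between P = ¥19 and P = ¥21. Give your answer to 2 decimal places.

-1.93

At P = 19, Q = 2285; at P = 21, Q = 1883.
ΔQ = -402, ΔP = 2. Midpoints: P̄ = 20.00, Q̄ = 2084.0.
ε = (ΔQ/ΔP)(P̄/Q̄) = (-402/2)(20.00/2084.0).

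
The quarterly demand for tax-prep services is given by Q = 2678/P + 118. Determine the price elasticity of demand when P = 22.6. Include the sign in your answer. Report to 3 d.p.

At P = 22.6, Q = 236.496.
dQ/dP = −2678/P² = -5.243.
ε = (dQ/dP)(P/Q) = (-5.243)(22.6/236.496).

-0.501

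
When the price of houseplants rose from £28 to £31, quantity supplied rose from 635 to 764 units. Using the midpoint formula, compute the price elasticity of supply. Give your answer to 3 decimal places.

ΔQ = 764 − 635 = 129; ΔP = 31 − 28 = 3.
Midpoints: P̄ = 29.50, Q̄ = 699.5.
ε_s = (ΔQ/ΔP)(P̄/Q̄) = (129/3)(29.50/699.5).

1.813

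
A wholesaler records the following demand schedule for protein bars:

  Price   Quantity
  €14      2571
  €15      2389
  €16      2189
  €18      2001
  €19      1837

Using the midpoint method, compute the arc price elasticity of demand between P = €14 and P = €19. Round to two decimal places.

At P = 14, Q = 2571; at P = 19, Q = 1837.
ΔQ = -734, ΔP = 5. Midpoints: P̄ = 16.50, Q̄ = 2204.0.
ε = (ΔQ/ΔP)(P̄/Q̄) = (-734/5)(16.50/2204.0).

-1.10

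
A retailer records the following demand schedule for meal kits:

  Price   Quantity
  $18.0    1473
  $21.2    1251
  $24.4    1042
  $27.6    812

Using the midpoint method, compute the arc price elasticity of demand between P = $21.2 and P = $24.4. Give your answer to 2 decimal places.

-1.30

At P = 21.2, Q = 1251; at P = 24.4, Q = 1042.
ΔQ = -209, ΔP = 3.2. Midpoints: P̄ = 22.80, Q̄ = 1146.5.
ε = (ΔQ/ΔP)(P̄/Q̄) = (-209/3.2)(22.80/1146.5).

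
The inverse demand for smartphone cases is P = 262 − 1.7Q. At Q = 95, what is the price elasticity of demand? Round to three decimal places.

-0.622

At Q = 95, P = 262 − 1.7(95) = 100.50.
dP/dQ = −1.7, so dQ/dP = 1/(−1.7) = -0.588.
ε = (dQ/dP)(P/Q) = (-0.588)(100.50/95).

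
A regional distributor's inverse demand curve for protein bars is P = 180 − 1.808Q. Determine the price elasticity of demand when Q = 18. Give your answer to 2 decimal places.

-4.53

At Q = 18, P = 180 − 1.808(18) = 147.46.
dP/dQ = −1.808, so dQ/dP = 1/(−1.808) = -0.553.
ε = (dQ/dP)(P/Q) = (-0.553)(147.46/18).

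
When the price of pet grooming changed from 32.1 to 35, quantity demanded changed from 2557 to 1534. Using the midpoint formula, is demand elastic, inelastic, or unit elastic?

Arc ε ≈ -5.786.
|ε| = 5.79 > 1.

elastic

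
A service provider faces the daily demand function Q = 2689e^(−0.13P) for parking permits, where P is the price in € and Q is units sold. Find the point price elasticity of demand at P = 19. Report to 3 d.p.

-2.470

At P = 19, Q = 227.449.
dQ/dP = −0.13·2689e^(−0.13P) = −0.13Q = -29.568.
ε = (dQ/dP)(P/Q) = (-29.568)(19/227.449).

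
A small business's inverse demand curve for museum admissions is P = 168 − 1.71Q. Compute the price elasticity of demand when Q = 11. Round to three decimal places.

At Q = 11, P = 168 − 1.71(11) = 149.19.
dP/dQ = −1.71, so dQ/dP = 1/(−1.71) = -0.585.
ε = (dQ/dP)(P/Q) = (-0.585)(149.19/11).

-7.931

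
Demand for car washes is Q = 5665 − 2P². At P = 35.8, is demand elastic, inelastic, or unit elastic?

Q = 3101.720, dQ/dP = -143.200.
ε = (dQ/dP)(P/Q) ≈ -1.653.
|ε| = 1.65 > 1.

elastic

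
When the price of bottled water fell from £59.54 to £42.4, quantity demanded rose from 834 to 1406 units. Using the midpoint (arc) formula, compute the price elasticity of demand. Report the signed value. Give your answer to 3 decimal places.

ΔQ = 1406 − 834 = 572; ΔP = 42.4 − 59.54 = -17.14.
Midpoints: P̄ = 50.97, Q̄ = 1120.0.
ε = (ΔQ/ΔP)(P̄/Q̄) = (572/-17.14)(50.97/1120.0).

-1.519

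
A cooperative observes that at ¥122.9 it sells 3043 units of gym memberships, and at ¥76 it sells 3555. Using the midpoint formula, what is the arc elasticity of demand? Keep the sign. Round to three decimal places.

ΔQ = 3555 − 3043 = 512; ΔP = 76 − 122.9 = -46.9.
Midpoints: P̄ = 99.45, Q̄ = 3299.0.
ε = (ΔQ/ΔP)(P̄/Q̄) = (512/-46.9)(99.45/3299.0).

-0.329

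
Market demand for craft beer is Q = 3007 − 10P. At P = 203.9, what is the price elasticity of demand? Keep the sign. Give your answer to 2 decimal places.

-2.11

At P = 203.9, Q = 968.
dQ/dP = −10.
ε = (dQ/dP)(P/Q) = (-10)(203.9/968).
|ε| > 1, so demand is elastic at this price.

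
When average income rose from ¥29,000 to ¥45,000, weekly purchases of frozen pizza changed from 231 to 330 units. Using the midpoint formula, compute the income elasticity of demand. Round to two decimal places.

0.82

ΔQ = 99, ΔI = 16000. Midpoints: Ī = 37,000, Q̄ = 280.5.
ε_I = (ΔQ/ΔI)(Ī/Q̄) = (99/16000)(37000/280.5).
ε_I > 0, so the good is normal.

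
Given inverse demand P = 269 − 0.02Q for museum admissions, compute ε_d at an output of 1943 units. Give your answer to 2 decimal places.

At Q = 1943, P = 269 − 0.02(1943) = 230.14.
dP/dQ = −0.02, so dQ/dP = 1/(−0.02) = -50.000.
ε = (dQ/dP)(P/Q) = (-50.000)(230.14/1943).

-5.92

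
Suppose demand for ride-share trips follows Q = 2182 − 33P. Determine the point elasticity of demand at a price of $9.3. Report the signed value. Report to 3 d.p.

At P = 9.3, Q = 1875.100.
dQ/dP = −33.
ε = (dQ/dP)(P/Q) = (-33)(9.3/1875.100).
|ε| < 1, so demand is inelastic at this price.

-0.164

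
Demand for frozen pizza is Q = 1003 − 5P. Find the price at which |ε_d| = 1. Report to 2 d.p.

100.30

For linear demand Q = a − bP, ε = −bP/(a − bP). |ε| = 1 when bP = a − bP, i.e. P = a/(2b).
P = 1003/(2·5) = 1003/10 = 100.3000.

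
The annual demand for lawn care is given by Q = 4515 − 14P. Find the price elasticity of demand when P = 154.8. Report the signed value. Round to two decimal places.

-0.92

At P = 154.8, Q = 2347.800.
dQ/dP = −14.
ε = (dQ/dP)(P/Q) = (-14)(154.8/2347.800).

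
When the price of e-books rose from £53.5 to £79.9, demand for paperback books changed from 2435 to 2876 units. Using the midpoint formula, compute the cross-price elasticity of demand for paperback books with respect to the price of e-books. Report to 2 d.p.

0.42

ΔQ_x = 2876 − 2435 = 441; ΔP_y = 79.9 − 53.5 = 26.4.
Midpoints: P̄_y = 66.70, Q̄_x = 2655.5.
ε_xy = (ΔQ_x/ΔP_y)(P̄_y/Q̄_x) = (441/26.4)(66.70/2655.5).
ε_xy > 0, so the goods are substitutes.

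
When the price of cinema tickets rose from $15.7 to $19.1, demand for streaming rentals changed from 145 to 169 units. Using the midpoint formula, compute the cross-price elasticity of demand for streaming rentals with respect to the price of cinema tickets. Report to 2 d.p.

0.78

ΔQ_x = 169 − 145 = 24; ΔP_y = 19.1 − 15.7 = 3.4.
Midpoints: P̄_y = 17.40, Q̄_x = 157.0.
ε_xy = (ΔQ_x/ΔP_y)(P̄_y/Q̄_x) = (24/3.4)(17.40/157.0).
ε_xy > 0, so the goods are substitutes.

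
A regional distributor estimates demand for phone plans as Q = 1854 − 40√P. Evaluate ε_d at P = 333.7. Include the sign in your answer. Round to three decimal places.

-0.325

At P = 333.7, Q = 1123.302.
dQ/dP = −40/(2√P) = -1.095.
ε = (dQ/dP)(P/Q) = (-1.095)(333.7/1123.302).
|ε| < 1, so demand is inelastic at this price.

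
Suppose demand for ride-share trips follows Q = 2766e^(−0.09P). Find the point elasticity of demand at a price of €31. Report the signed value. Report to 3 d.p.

At P = 31, Q = 169.891.
dQ/dP = −0.09·2766e^(−0.09P) = −0.09Q = -15.290.
ε = (dQ/dP)(P/Q) = (-15.290)(31/169.891).

-2.790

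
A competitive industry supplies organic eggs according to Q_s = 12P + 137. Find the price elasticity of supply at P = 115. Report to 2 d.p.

At P = 115, Q_s = 1517.
dQ_s/dP = 12.
ε_s = (dQ_s/dP)(P/Q_s) = (12)(115/1517).

0.91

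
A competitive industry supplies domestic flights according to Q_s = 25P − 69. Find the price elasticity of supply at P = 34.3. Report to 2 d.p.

At P = 34.3, Q_s = 788.50.
dQ_s/dP = 25.
ε_s = (dQ_s/dP)(P/Q_s) = (25)(34.3/788.50).

1.09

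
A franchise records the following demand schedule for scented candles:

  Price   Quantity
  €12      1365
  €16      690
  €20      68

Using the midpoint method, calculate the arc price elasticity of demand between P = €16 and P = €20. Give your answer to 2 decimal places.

-7.39

At P = 16, Q = 690; at P = 20, Q = 68.
ΔQ = -622, ΔP = 4. Midpoints: P̄ = 18.00, Q̄ = 379.0.
ε = (ΔQ/ΔP)(P̄/Q̄) = (-622/4)(18.00/379.0).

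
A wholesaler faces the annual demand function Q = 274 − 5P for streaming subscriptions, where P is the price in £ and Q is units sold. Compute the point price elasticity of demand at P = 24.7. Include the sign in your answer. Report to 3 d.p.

-0.821

At P = 24.7, Q = 150.500.
dQ/dP = −5.
ε = (dQ/dP)(P/Q) = (-5)(24.7/150.500).
|ε| < 1, so demand is inelastic at this price.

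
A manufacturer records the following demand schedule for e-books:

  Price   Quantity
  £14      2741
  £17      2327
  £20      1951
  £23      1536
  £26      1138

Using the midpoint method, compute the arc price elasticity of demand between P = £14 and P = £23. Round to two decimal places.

At P = 14, Q = 2741; at P = 23, Q = 1536.
ΔQ = -1205, ΔP = 9. Midpoints: P̄ = 18.50, Q̄ = 2138.5.
ε = (ΔQ/ΔP)(P̄/Q̄) = (-1205/9)(18.50/2138.5).

-1.16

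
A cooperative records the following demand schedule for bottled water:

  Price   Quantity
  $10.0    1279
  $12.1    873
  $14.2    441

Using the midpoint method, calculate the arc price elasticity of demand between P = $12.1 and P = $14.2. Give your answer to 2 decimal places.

At P = 12.1, Q = 873; at P = 14.2, Q = 441.
ΔQ = -432, ΔP = 2.1. Midpoints: P̄ = 13.15, Q̄ = 657.0.
ε = (ΔQ/ΔP)(P̄/Q̄) = (-432/2.1)(13.15/657.0).

-4.12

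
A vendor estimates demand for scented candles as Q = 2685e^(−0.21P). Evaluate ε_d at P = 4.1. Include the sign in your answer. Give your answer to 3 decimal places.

At P = 4.1, Q = 1135.055.
dQ/dP = −0.21·2685e^(−0.21P) = −0.21Q = -238.361.
ε = (dQ/dP)(P/Q) = (-238.361)(4.1/1135.055).

-0.861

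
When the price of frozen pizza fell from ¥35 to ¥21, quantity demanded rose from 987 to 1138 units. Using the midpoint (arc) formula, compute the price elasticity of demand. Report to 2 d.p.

ΔQ = 1138 − 987 = 151; ΔP = 21 − 35 = -14.
Midpoints: P̄ = 28.00, Q̄ = 1062.5.
ε = (ΔQ/ΔP)(P̄/Q̄) = (151/-14)(28.00/1062.5).

-0.28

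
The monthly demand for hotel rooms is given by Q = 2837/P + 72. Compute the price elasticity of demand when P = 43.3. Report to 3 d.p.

At P = 43.3, Q = 137.520.
dQ/dP = −2837/P² = -1.513.
ε = (dQ/dP)(P/Q) = (-1.513)(43.3/137.520).

-0.476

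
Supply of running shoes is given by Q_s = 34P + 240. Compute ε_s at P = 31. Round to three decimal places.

0.815

At P = 31, Q_s = 1294.
dQ_s/dP = 34.
ε_s = (dQ_s/dP)(P/Q_s) = (34)(31/1294).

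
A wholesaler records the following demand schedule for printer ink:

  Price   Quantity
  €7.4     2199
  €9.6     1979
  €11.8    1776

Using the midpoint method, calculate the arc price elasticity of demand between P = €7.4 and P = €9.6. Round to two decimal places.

-0.41

At P = 7.4, Q = 2199; at P = 9.6, Q = 1979.
ΔQ = -220, ΔP = 2.2. Midpoints: P̄ = 8.50, Q̄ = 2089.0.
ε = (ΔQ/ΔP)(P̄/Q̄) = (-220/2.2)(8.50/2089.0).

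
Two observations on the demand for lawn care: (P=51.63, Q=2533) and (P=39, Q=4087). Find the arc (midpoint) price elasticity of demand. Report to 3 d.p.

-1.684

ΔQ = 4087 − 2533 = 1554; ΔP = 39 − 51.63 = -12.63.
Midpoints: P̄ = 45.31, Q̄ = 3310.0.
ε = (ΔQ/ΔP)(P̄/Q̄) = (1554/-12.63)(45.31/3310.0).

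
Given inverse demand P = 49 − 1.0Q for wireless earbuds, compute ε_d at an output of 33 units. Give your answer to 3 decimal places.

At Q = 33, P = 49 − 1.0(33) = 16.00.
dP/dQ = −1.0, so dQ/dP = 1/(−1.0) = -1.000.
ε = (dQ/dP)(P/Q) = (-1.000)(16.00/33).

-0.485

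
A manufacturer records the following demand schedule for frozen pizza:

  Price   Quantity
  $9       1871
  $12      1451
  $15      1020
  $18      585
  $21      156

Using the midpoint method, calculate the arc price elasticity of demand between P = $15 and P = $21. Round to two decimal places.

-4.41

At P = 15, Q = 1020; at P = 21, Q = 156.
ΔQ = -864, ΔP = 6. Midpoints: P̄ = 18.00, Q̄ = 588.0.
ε = (ΔQ/ΔP)(P̄/Q̄) = (-864/6)(18.00/588.0).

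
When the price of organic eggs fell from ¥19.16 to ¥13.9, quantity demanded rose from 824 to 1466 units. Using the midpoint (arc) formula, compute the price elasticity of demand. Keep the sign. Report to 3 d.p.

-1.762

ΔQ = 1466 − 824 = 642; ΔP = 13.9 − 19.16 = -5.26.
Midpoints: P̄ = 16.53, Q̄ = 1145.0.
ε = (ΔQ/ΔP)(P̄/Q̄) = (642/-5.26)(16.53/1145.0).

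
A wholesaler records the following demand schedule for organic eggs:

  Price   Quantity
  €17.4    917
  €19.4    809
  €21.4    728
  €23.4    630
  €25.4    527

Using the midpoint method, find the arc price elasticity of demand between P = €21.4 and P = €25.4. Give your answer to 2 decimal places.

-1.87

At P = 21.4, Q = 728; at P = 25.4, Q = 527.
ΔQ = -201, ΔP = 4.0. Midpoints: P̄ = 23.40, Q̄ = 627.5.
ε = (ΔQ/ΔP)(P̄/Q̄) = (-201/4.0)(23.40/627.5).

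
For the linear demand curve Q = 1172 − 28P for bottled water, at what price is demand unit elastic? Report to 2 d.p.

20.93

For linear demand Q = a − bP, ε = −bP/(a − bP). |ε| = 1 when bP = a − bP, i.e. P = a/(2b).
P = 1172/(2·28) = 1172/56 = 20.9286.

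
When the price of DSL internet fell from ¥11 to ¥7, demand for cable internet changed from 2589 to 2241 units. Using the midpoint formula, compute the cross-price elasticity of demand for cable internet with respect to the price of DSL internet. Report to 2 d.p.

0.32

ΔQ_x = 2241 − 2589 = -348; ΔP_y = 7 − 11 = -4.
Midpoints: P̄_y = 9.00, Q̄_x = 2415.0.
ε_xy = (ΔQ_x/ΔP_y)(P̄_y/Q̄_x) = (-348/-4)(9.00/2415.0).
ε_xy > 0, so the goods are substitutes.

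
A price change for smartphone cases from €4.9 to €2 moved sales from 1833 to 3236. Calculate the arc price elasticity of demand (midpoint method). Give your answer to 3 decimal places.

ΔQ = 3236 − 1833 = 1403; ΔP = 2 − 4.9 = -2.9.
Midpoints: P̄ = 3.45, Q̄ = 2534.5.
ε = (ΔQ/ΔP)(P̄/Q̄) = (1403/-2.9)(3.45/2534.5).

-0.659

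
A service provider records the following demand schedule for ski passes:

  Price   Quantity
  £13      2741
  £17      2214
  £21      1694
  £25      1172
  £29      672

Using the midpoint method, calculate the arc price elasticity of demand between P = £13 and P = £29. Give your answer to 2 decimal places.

-1.59

At P = 13, Q = 2741; at P = 29, Q = 672.
ΔQ = -2069, ΔP = 16. Midpoints: P̄ = 21.00, Q̄ = 1706.5.
ε = (ΔQ/ΔP)(P̄/Q̄) = (-2069/16)(21.00/1706.5).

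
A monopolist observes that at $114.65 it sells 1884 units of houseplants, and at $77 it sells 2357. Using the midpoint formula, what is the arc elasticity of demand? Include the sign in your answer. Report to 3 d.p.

-0.568

ΔQ = 2357 − 1884 = 473; ΔP = 77 − 114.65 = -37.65.
Midpoints: P̄ = 95.83, Q̄ = 2120.5.
ε = (ΔQ/ΔP)(P̄/Q̄) = (473/-37.65)(95.83/2120.5).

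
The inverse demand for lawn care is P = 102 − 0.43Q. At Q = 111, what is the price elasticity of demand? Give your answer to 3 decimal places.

At Q = 111, P = 102 − 0.43(111) = 54.27.
dP/dQ = −0.43, so dQ/dP = 1/(−0.43) = -2.326.
ε = (dQ/dP)(P/Q) = (-2.326)(54.27/111).

-1.137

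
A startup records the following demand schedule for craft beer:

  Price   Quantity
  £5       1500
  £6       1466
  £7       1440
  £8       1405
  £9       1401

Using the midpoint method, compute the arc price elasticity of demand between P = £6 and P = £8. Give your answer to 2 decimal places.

At P = 6, Q = 1466; at P = 8, Q = 1405.
ΔQ = -61, ΔP = 2. Midpoints: P̄ = 7.00, Q̄ = 1435.5.
ε = (ΔQ/ΔP)(P̄/Q̄) = (-61/2)(7.00/1435.5).

-0.15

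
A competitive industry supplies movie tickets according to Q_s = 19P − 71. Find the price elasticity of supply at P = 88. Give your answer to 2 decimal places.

At P = 88, Q_s = 1601.
dQ_s/dP = 19.
ε_s = (dQ_s/dP)(P/Q_s) = (19)(88/1601).

1.04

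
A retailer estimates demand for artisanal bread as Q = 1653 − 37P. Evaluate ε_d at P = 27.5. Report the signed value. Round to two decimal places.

-1.60

At P = 27.5, Q = 635.500.
dQ/dP = −37.
ε = (dQ/dP)(P/Q) = (-37)(27.5/635.500).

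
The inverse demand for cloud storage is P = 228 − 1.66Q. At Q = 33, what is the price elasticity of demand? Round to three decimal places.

At Q = 33, P = 228 − 1.66(33) = 173.22.
dP/dQ = −1.66, so dQ/dP = 1/(−1.66) = -0.602.
ε = (dQ/dP)(P/Q) = (-0.602)(173.22/33).

-3.162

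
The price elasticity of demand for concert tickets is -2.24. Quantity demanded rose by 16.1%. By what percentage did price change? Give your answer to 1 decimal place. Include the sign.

-7.2%

%ΔP ≈ %ΔQ / ε = (16.1%)/(-2.24) = -7.19%.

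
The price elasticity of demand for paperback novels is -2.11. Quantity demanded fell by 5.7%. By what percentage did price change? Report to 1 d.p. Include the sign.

2.7%

%ΔP ≈ %ΔQ / ε = (-5.7%)/(-2.11) = 2.70%.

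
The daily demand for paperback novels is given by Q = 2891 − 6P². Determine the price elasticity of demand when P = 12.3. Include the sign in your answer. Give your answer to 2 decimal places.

At P = 12.3, Q = 1983.260.
dQ/dP = −12P = -147.600.
ε = (dQ/dP)(P/Q) = (-147.600)(12.3/1983.260).
|ε| < 1, so demand is inelastic at this price.

-0.92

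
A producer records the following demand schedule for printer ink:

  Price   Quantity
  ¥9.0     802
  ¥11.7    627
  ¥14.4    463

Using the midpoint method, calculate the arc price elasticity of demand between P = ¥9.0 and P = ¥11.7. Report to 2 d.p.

At P = 9.0, Q = 802; at P = 11.7, Q = 627.
ΔQ = -175, ΔP = 2.7. Midpoints: P̄ = 10.35, Q̄ = 714.5.
ε = (ΔQ/ΔP)(P̄/Q̄) = (-175/2.7)(10.35/714.5).

-0.94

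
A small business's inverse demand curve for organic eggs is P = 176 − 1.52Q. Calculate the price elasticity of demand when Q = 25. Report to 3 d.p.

-3.632

At Q = 25, P = 176 − 1.52(25) = 138.00.
dP/dQ = −1.52, so dQ/dP = 1/(−1.52) = -0.658.
ε = (dQ/dP)(P/Q) = (-0.658)(138.00/25).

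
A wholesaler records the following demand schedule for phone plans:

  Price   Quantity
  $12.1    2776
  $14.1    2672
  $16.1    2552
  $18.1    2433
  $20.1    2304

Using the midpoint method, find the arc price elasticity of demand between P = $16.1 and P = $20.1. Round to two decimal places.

At P = 16.1, Q = 2552; at P = 20.1, Q = 2304.
ΔQ = -248, ΔP = 4.0. Midpoints: P̄ = 18.10, Q̄ = 2428.0.
ε = (ΔQ/ΔP)(P̄/Q̄) = (-248/4.0)(18.10/2428.0).

-0.46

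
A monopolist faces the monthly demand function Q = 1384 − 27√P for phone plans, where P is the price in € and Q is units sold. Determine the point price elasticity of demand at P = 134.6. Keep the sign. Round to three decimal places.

At P = 134.6, Q = 1070.753.
dQ/dP = −27/(2√P) = -1.164.
ε = (dQ/dP)(P/Q) = (-1.164)(134.6/1070.753).

-0.146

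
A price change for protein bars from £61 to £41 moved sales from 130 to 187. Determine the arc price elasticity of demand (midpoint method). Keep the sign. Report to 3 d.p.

ΔQ = 187 − 130 = 57; ΔP = 41 − 61 = -20.
Midpoints: P̄ = 51.00, Q̄ = 158.5.
ε = (ΔQ/ΔP)(P̄/Q̄) = (57/-20)(51.00/158.5).

-0.917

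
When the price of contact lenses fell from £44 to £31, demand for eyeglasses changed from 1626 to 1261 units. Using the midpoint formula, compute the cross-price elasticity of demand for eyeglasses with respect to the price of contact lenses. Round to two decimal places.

ΔQ_x = 1261 − 1626 = -365; ΔP_y = 31 − 44 = -13.
Midpoints: P̄_y = 37.50, Q̄_x = 1443.5.
ε_xy = (ΔQ_x/ΔP_y)(P̄_y/Q̄_x) = (-365/-13)(37.50/1443.5).

0.73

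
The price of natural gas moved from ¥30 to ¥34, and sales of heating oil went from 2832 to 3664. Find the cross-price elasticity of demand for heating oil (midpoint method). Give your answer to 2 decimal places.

2.05

ΔQ_x = 3664 − 2832 = 832; ΔP_y = 34 − 30 = 4.
Midpoints: P̄_y = 32.00, Q̄_x = 3248.0.
ε_xy = (ΔQ_x/ΔP_y)(P̄_y/Q̄_x) = (832/4)(32.00/3248.0).
ε_xy > 0, so the goods are substitutes.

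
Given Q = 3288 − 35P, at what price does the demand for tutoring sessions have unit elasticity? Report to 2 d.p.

46.97

For linear demand Q = a − bP, ε = −bP/(a − bP). |ε| = 1 when bP = a − bP, i.e. P = a/(2b).
P = 3288/(2·35) = 3288/70 = 46.9714.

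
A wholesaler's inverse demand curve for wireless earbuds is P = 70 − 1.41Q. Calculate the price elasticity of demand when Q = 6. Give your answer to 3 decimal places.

At Q = 6, P = 70 − 1.41(6) = 61.54.
dP/dQ = −1.41, so dQ/dP = 1/(−1.41) = -0.709.
ε = (dQ/dP)(P/Q) = (-0.709)(61.54/6).

-7.274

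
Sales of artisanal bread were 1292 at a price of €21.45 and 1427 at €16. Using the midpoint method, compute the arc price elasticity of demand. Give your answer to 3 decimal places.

-0.341

ΔQ = 1427 − 1292 = 135; ΔP = 16 − 21.45 = -5.45.
Midpoints: P̄ = 18.73, Q̄ = 1359.5.
ε = (ΔQ/ΔP)(P̄/Q̄) = (135/-5.45)(18.73/1359.5).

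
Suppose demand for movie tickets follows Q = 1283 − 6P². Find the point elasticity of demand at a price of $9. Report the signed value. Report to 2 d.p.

-1.22

At P = 9, Q = 797.
dQ/dP = −12P = -108.
ε = (dQ/dP)(P/Q) = (-108)(9/797).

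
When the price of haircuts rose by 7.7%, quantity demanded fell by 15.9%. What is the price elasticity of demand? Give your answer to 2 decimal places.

ε = %ΔQ / %ΔP = (-15.9)/(7.7) = -2.065.

-2.06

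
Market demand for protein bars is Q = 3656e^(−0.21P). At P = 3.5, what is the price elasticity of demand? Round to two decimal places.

At P = 3.5, Q = 1753.072.
dQ/dP = −0.21·3656e^(−0.21P) = −0.21Q = -368.145.
ε = (dQ/dP)(P/Q) = (-368.145)(3.5/1753.072).
|ε| < 1, so demand is inelastic at this price.

-0.74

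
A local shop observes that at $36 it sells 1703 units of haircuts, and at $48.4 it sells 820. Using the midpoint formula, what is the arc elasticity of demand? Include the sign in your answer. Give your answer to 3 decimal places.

-2.382

ΔQ = 820 − 1703 = -883; ΔP = 48.4 − 36 = 12.4.
Midpoints: P̄ = 42.20, Q̄ = 1261.5.
ε = (ΔQ/ΔP)(P̄/Q̄) = (-883/12.4)(42.20/1261.5).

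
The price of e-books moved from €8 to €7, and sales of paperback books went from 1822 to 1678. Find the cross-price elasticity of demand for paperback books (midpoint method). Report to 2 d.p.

ΔQ_x = 1678 − 1822 = -144; ΔP_y = 7 − 8 = -1.
Midpoints: P̄_y = 7.50, Q̄_x = 1750.0.
ε_xy = (ΔQ_x/ΔP_y)(P̄_y/Q̄_x) = (-144/-1)(7.50/1750.0).

0.62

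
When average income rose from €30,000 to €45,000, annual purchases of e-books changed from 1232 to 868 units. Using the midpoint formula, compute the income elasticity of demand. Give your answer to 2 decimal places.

-0.87

ΔQ = -364, ΔI = 15000. Midpoints: Ī = 37,500, Q̄ = 1050.0.
ε_I = (ΔQ/ΔI)(Ī/Q̄) = (-364/15000)(37500/1050.0).
ε_I < 0, so the good is inferior.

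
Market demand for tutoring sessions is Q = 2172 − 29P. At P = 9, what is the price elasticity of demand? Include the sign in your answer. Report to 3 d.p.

At P = 9, Q = 1911.
dQ/dP = −29.
ε = (dQ/dP)(P/Q) = (-29)(9/1911).

-0.137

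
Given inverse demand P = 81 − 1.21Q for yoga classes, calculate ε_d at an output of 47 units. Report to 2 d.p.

At Q = 47, P = 81 − 1.21(47) = 24.13.
dP/dQ = −1.21, so dQ/dP = 1/(−1.21) = -0.826.
ε = (dQ/dP)(P/Q) = (-0.826)(24.13/47).

-0.42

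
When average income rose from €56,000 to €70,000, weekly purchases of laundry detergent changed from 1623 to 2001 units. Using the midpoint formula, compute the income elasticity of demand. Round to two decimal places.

0.94

ΔQ = 378, ΔI = 14000. Midpoints: Ī = 63,000, Q̄ = 1812.0.
ε_I = (ΔQ/ΔI)(Ī/Q̄) = (378/14000)(63000/1812.0).
ε_I > 0, so the good is normal.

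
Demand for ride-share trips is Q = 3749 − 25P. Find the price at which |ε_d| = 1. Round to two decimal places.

74.98

For linear demand Q = a − bP, ε = −bP/(a − bP). |ε| = 1 when bP = a − bP, i.e. P = a/(2b).
P = 3749/(2·25) = 3749/50 = 74.9800.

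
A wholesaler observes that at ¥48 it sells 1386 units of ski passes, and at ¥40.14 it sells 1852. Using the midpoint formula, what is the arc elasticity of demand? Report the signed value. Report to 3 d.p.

-1.614

ΔQ = 1852 − 1386 = 466; ΔP = 40.14 − 48 = -7.86.
Midpoints: P̄ = 44.07, Q̄ = 1619.0.
ε = (ΔQ/ΔP)(P̄/Q̄) = (466/-7.86)(44.07/1619.0).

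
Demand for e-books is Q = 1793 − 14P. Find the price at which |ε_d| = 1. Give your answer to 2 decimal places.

64.04

For linear demand Q = a − bP, ε = −bP/(a − bP). |ε| = 1 when bP = a − bP, i.e. P = a/(2b).
P = 1793/(2·14) = 1793/28 = 64.0357.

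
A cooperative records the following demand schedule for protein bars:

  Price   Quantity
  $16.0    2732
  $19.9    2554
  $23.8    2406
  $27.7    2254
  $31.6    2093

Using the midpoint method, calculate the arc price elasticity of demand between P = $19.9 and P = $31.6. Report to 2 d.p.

-0.44

At P = 19.9, Q = 2554; at P = 31.6, Q = 2093.
ΔQ = -461, ΔP = 11.7. Midpoints: P̄ = 25.75, Q̄ = 2323.5.
ε = (ΔQ/ΔP)(P̄/Q̄) = (-461/11.7)(25.75/2323.5).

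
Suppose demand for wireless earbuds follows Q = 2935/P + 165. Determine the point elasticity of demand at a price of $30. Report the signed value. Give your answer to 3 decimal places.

-0.372

At P = 30, Q = 262.833.
dQ/dP = −2935/P² = -3.261.
ε = (dQ/dP)(P/Q) = (-3.261)(30/262.833).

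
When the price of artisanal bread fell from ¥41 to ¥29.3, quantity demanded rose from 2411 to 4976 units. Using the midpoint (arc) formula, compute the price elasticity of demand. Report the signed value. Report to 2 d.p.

-2.09

ΔQ = 4976 − 2411 = 2565; ΔP = 29.3 − 41 = -11.7.
Midpoints: P̄ = 35.15, Q̄ = 3693.5.
ε = (ΔQ/ΔP)(P̄/Q̄) = (2565/-11.7)(35.15/3693.5).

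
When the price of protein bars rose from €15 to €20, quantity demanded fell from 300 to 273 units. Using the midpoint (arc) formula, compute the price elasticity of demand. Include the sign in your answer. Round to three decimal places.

-0.330

ΔQ = 273 − 300 = -27; ΔP = 20 − 15 = 5.
Midpoints: P̄ = 17.50, Q̄ = 286.5.
ε = (ΔQ/ΔP)(P̄/Q̄) = (-27/5)(17.50/286.5).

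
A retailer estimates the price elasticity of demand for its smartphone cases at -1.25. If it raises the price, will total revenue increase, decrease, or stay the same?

|ε| = 1.25 > 1, so demand is elastic. A price rise therefore reduces total revenue.

decrease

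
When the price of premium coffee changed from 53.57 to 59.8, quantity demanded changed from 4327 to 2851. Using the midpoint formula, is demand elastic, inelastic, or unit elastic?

Arc ε ≈ -3.742.
|ε| = 3.74 > 1.

elastic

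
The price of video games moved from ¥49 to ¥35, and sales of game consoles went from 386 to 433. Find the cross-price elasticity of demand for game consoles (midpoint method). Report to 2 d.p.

-0.34

ΔQ_x = 433 − 386 = 47; ΔP_y = 35 − 49 = -14.
Midpoints: P̄_y = 42.00, Q̄_x = 409.5.
ε_xy = (ΔQ_x/ΔP_y)(P̄_y/Q̄_x) = (47/-14)(42.00/409.5).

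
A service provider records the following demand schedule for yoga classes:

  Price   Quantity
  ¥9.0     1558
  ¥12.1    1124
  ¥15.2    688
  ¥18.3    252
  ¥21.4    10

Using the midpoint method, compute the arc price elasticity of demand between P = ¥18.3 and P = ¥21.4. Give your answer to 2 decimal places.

-11.83

At P = 18.3, Q = 252; at P = 21.4, Q = 10.
ΔQ = -242, ΔP = 3.1. Midpoints: P̄ = 19.85, Q̄ = 131.0.
ε = (ΔQ/ΔP)(P̄/Q̄) = (-242/3.1)(19.85/131.0).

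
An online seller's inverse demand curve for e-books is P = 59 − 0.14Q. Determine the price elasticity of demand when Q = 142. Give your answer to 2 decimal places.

At Q = 142, P = 59 − 0.14(142) = 39.12.
dP/dQ = −0.14, so dQ/dP = 1/(−0.14) = -7.143.
ε = (dQ/dP)(P/Q) = (-7.143)(39.12/142).

-1.97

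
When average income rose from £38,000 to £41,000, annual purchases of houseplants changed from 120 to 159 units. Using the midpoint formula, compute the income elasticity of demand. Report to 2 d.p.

3.68

ΔQ = 39, ΔI = 3000. Midpoints: Ī = 39,500, Q̄ = 139.5.
ε_I = (ΔQ/ΔI)(Ī/Q̄) = (39/3000)(39500/139.5).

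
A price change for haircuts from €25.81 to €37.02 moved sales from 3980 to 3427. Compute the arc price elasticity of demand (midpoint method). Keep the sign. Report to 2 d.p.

-0.42

ΔQ = 3427 − 3980 = -553; ΔP = 37.02 − 25.81 = 11.21.
Midpoints: P̄ = 31.41, Q̄ = 3703.5.
ε = (ΔQ/ΔP)(P̄/Q̄) = (-553/11.21)(31.41/3703.5).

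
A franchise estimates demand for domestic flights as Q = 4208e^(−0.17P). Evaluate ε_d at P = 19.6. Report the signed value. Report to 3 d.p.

-3.332

At P = 19.6, Q = 150.316.
dQ/dP = −0.17·4208e^(−0.17P) = −0.17Q = -25.554.
ε = (dQ/dP)(P/Q) = (-25.554)(19.6/150.316).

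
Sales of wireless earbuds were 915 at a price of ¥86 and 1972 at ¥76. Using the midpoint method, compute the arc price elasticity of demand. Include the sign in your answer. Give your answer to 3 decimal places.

ΔQ = 1972 − 915 = 1057; ΔP = 76 − 86 = -10.
Midpoints: P̄ = 81.00, Q̄ = 1443.5.
ε = (ΔQ/ΔP)(P̄/Q̄) = (1057/-10)(81.00/1443.5).

-5.931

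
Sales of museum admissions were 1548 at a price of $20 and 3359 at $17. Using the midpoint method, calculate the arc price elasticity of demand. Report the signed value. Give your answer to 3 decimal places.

ΔQ = 3359 − 1548 = 1811; ΔP = 17 − 20 = -3.
Midpoints: P̄ = 18.50, Q̄ = 2453.5.
ε = (ΔQ/ΔP)(P̄/Q̄) = (1811/-3)(18.50/2453.5).

-4.552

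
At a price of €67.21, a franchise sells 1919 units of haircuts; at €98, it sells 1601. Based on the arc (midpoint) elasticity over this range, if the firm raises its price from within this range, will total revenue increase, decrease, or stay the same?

Arc ε = (-318/30.79)(82.60/1760.0) ≈ -0.485.
|ε| = 0.48 < 1, so demand is inelastic. A price rise therefore raises total revenue.

increase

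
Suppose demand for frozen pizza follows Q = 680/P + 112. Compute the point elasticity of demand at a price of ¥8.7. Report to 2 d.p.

-0.41

At P = 8.7, Q = 190.161.
dQ/dP = −680/P² = -8.984.
ε = (dQ/dP)(P/Q) = (-8.984)(8.7/190.161).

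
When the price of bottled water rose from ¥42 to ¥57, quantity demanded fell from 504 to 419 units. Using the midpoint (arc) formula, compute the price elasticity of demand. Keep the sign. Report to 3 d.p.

ΔQ = 419 − 504 = -85; ΔP = 57 − 42 = 15.
Midpoints: P̄ = 49.50, Q̄ = 461.5.
ε = (ΔQ/ΔP)(P̄/Q̄) = (-85/15)(49.50/461.5).

-0.608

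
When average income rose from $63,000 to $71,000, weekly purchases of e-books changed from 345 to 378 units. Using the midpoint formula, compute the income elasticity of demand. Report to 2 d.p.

ΔQ = 33, ΔI = 8000. Midpoints: Ī = 67,000, Q̄ = 361.5.
ε_I = (ΔQ/ΔI)(Ī/Q̄) = (33/8000)(67000/361.5).

0.76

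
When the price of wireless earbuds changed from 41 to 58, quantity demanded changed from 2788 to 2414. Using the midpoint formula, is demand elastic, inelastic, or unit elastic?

inelastic

Arc ε ≈ -0.419.
|ε| = 0.42 < 1.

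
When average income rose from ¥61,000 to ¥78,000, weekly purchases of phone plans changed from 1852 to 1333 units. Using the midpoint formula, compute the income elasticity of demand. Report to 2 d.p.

ΔQ = -519, ΔI = 17000. Midpoints: Ī = 69,500, Q̄ = 1592.5.
ε_I = (ΔQ/ΔI)(Ī/Q̄) = (-519/17000)(69500/1592.5).
ε_I < 0, so the good is inferior.

-1.33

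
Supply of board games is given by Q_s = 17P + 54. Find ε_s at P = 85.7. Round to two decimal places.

At P = 85.7, Q_s = 1510.90.
dQ_s/dP = 17.
ε_s = (dQ_s/dP)(P/Q_s) = (17)(85.7/1510.90).

0.96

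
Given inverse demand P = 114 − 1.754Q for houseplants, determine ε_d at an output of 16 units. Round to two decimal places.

-3.06

At Q = 16, P = 114 − 1.754(16) = 85.94.
dP/dQ = −1.754, so dQ/dP = 1/(−1.754) = -0.570.
ε = (dQ/dP)(P/Q) = (-0.570)(85.94/16).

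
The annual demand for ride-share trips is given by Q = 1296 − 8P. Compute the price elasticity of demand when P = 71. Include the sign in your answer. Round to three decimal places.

At P = 71, Q = 728.
dQ/dP = −8.
ε = (dQ/dP)(P/Q) = (-8)(71/728).

-0.780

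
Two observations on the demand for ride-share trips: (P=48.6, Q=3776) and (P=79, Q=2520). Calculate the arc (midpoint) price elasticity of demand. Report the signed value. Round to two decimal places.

ΔQ = 2520 − 3776 = -1256; ΔP = 79 − 48.6 = 30.4.
Midpoints: P̄ = 63.80, Q̄ = 3148.0.
ε = (ΔQ/ΔP)(P̄/Q̄) = (-1256/30.4)(63.80/3148.0).

-0.84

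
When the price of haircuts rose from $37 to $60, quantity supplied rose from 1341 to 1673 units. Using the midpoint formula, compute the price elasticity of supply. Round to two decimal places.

ΔQ = 1673 − 1341 = 332; ΔP = 60 − 37 = 23.
Midpoints: P̄ = 48.50, Q̄ = 1507.0.
ε_s = (ΔQ/ΔP)(P̄/Q̄) = (332/23)(48.50/1507.0).

0.46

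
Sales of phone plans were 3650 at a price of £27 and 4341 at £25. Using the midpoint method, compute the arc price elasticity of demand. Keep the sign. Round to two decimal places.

-2.25

ΔQ = 4341 − 3650 = 691; ΔP = 25 − 27 = -2.
Midpoints: P̄ = 26.00, Q̄ = 3995.5.
ε = (ΔQ/ΔP)(P̄/Q̄) = (691/-2)(26.00/3995.5).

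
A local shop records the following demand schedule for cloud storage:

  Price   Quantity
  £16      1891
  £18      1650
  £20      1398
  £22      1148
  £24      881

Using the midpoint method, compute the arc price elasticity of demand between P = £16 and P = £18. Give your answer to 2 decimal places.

-1.16

At P = 16, Q = 1891; at P = 18, Q = 1650.
ΔQ = -241, ΔP = 2. Midpoints: P̄ = 17.00, Q̄ = 1770.5.
ε = (ΔQ/ΔP)(P̄/Q̄) = (-241/2)(17.00/1770.5).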